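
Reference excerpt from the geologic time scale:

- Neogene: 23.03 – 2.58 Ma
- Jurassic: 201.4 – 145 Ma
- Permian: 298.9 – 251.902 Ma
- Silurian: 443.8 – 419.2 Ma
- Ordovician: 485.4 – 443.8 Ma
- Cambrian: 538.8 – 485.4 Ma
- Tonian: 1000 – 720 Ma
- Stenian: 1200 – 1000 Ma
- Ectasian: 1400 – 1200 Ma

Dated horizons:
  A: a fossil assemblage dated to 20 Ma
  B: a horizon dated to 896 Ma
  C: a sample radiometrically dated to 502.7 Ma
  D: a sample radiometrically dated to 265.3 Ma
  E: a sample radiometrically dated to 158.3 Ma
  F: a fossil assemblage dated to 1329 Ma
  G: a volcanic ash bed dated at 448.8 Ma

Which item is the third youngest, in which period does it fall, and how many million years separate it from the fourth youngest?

Sorted youngest-first by Ma: A (20), E (158.3), D (265.3), G (448.8), C (502.7), B (896), F (1329).
The third youngest is D at 265.3 Ma, which lies in 298.9–251.902 Ma: the Permian.
The fourth youngest is G at 448.8 Ma; separation = |265.3 − 448.8| = 183.5 Myr.

D, in the Permian; 183.5 million years to G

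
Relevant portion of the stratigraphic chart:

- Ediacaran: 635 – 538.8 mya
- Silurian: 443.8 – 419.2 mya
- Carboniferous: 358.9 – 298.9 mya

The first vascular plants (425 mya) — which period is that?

Silurian

425 Ma lies between 443.8 and 419.2 Ma, so it falls in the Silurian.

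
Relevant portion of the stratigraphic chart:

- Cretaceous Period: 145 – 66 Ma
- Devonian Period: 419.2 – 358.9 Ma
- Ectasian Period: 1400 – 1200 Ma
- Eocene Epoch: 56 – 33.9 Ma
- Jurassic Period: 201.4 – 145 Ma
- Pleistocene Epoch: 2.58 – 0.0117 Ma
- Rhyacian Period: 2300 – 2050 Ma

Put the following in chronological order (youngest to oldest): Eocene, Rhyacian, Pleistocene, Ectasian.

Pleistocene → Eocene → Ectasian → Rhyacian

Read off each span (Ma): Eocene 56–33.9; Rhyacian 2300–2050; Pleistocene 2.58–0.0117; Ectasian 1400–1200.
Larger Ma is older, so oldest→youngest is Rhyacian, Ectasian, Eocene, Pleistocene; reverse it for youngest→oldest.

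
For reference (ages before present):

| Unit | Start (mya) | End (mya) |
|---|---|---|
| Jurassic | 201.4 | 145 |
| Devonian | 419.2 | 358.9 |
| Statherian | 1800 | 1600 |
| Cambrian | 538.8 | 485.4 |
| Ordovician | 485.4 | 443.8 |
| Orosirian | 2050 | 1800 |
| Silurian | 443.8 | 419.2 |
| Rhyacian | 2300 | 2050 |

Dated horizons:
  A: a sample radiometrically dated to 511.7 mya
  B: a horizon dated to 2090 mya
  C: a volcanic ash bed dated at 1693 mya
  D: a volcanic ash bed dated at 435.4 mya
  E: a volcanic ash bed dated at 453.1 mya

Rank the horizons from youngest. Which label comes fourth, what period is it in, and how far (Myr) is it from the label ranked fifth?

C, in the Statherian; 397 million years to B

Sorted youngest-first by Ma: D (435.4), E (453.1), A (511.7), C (1693), B (2090).
The fourth youngest is C at 1693 Ma, which lies in 1800–1600 Ma: the Statherian.
The fifth youngest is B at 2090 Ma; separation = |1693 − 2090| = 397 Myr.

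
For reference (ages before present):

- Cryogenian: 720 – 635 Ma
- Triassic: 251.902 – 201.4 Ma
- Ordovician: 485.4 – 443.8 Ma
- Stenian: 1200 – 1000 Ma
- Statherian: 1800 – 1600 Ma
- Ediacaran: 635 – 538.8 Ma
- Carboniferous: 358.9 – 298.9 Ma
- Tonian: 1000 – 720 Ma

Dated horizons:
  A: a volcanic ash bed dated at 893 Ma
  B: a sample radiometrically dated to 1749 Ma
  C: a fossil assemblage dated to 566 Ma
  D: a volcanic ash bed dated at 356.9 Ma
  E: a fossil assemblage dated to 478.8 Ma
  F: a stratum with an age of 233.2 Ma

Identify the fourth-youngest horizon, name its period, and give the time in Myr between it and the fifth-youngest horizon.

C, in the Ediacaran; 327 million years to A

Sorted youngest-first by Ma: F (233.2), D (356.9), E (478.8), C (566), A (893), B (1749).
The fourth youngest is C at 566 Ma, which lies in 635–538.8 Ma: the Ediacaran.
The fifth youngest is A at 893 Ma; separation = |566 − 893| = 327 Myr.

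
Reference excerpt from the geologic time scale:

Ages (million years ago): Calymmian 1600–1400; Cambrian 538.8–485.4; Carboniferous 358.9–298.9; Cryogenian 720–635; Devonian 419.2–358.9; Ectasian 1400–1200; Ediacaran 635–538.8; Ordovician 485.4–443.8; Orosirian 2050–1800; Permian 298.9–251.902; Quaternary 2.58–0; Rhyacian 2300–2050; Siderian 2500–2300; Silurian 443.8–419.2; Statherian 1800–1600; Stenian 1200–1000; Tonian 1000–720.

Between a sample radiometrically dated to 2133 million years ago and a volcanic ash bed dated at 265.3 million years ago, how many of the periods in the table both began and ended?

The older date is 2133 Ma and the younger is 265.3 Ma.
Periods with start < 2133 and end > 265.3 Ma: Orosirian (2050–1800), Statherian (1800–1600), Calymmian (1600–1400), Ectasian (1400–1200), Stenian (1200–1000), Tonian (1000–720), Cryogenian (720–635), Ediacaran (635–538.8), Cambrian (538.8–485.4), Ordovician (485.4–443.8), Silurian (443.8–419.2), Devonian (419.2–358.9), Carboniferous (358.9–298.9).
That is 13 complete periods.

13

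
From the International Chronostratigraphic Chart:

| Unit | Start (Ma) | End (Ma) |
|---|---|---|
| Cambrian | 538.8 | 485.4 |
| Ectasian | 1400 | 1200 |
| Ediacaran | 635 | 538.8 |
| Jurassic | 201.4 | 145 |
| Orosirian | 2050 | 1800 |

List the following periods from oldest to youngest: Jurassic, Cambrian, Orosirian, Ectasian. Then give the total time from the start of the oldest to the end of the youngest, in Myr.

From the excerpt: Jurassic 201.4–145; Cambrian 538.8–485.4; Orosirian 2050–1800; Ectasian 1400–1200 (Ma).
Larger Ma is earlier, so the oldest is Orosirian and the youngest is Jurassic; oldest to youngest: Orosirian, Ectasian, Cambrian, Jurassic.
Oldest start 2050 minus youngest end 145 gives 1905 Myr overall.

Orosirian, Ectasian, Cambrian, Jurassic; total span 1905 Myr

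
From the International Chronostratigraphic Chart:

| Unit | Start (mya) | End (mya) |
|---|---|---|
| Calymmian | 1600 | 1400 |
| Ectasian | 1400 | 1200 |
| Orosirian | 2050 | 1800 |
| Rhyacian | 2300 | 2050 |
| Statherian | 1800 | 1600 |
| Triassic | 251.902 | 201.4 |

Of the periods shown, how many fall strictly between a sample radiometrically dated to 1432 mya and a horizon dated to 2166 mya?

2

2166 Ma sits inside the Rhyacian (2300–2050) and 1432 Ma inside the Calymmian (1600–1400); neither of those is wholly between the two dates.
The listed periods lying completely between them are Orosirian, Statherian — 2 in all.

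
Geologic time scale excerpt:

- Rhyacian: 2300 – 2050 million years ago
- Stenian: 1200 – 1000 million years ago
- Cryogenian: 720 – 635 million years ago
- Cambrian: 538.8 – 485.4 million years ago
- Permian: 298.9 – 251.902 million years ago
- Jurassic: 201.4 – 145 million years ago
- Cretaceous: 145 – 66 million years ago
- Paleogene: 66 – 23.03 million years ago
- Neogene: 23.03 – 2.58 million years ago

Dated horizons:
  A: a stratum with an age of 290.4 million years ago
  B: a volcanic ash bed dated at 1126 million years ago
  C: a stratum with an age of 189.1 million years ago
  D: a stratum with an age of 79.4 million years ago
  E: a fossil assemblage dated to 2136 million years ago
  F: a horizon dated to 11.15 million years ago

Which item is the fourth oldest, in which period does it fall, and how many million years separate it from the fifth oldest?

C, in the Jurassic; 109.7 million years to D

Larger Ma means older, so oldest first: E 2136 > B 1126 > A 290.4 > C 189.1 > D 79.4 > F 11.15.
Counting 4 along gives C (189.1 Ma); the excerpt puts that inside the Jurassic, 201.4–145 Ma.
Next in line is D (79.4 Ma), and 189.1 − 79.4 = 109.7 Myr.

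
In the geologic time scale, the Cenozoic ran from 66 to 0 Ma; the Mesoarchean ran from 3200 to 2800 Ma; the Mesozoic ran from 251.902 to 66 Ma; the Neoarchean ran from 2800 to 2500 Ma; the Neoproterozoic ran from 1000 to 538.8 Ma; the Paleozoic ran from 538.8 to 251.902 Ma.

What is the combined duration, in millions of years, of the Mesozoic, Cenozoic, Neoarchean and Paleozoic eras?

838.8 million years

Each duration: Mesozoic = 185.902; Cenozoic = 66; Neoarchean = 300; Paleozoic = 286.898.
Sum: 185.902 + 66 + 300 + 286.898 = 838.8 Myr.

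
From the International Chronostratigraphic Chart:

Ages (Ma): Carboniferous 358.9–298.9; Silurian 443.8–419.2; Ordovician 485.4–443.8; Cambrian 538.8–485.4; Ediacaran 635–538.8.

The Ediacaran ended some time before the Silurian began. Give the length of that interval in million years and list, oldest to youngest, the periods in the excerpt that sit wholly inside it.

95 million years; Cambrian, Ordovician

End of Ediacaran = 538.8 Ma; start of Silurian = 443.8 Ma.
Gap = 538.8 − 443.8 = 95 Myr.
Periods wholly inside 538.8–443.8 Ma: Cambrian (538.8–485.4), Ordovician (485.4–443.8).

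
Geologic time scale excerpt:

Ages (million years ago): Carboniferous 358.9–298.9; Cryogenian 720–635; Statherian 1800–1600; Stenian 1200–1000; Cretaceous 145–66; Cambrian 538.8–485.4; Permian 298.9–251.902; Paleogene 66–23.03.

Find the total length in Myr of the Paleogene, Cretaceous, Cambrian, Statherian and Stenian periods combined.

575.37 million years

Each duration: Paleogene = 42.97; Cretaceous = 79; Cambrian = 53.4; Statherian = 200; Stenian = 200.
Sum: 42.97 + 79 + 53.4 + 200 + 200 = 575.37 Myr.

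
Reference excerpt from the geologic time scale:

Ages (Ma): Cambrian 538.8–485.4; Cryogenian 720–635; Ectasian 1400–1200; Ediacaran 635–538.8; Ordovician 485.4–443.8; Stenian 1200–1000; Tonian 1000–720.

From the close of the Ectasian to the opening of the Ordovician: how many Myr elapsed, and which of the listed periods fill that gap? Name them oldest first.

714.6 million years; Stenian, Tonian, Cryogenian, Ediacaran, Cambrian

The Ectasian closes at 1200 Ma and the Ordovician opens at 485.4 Ma, so the interval is 1200 − 485.4 = 714.6 Myr.
A period fits inside if it starts at or after 1200 Ma and ends at or before 485.4 Ma; oldest first that gives Stenian, Tonian, Cryogenian, Ediacaran, Cambrian.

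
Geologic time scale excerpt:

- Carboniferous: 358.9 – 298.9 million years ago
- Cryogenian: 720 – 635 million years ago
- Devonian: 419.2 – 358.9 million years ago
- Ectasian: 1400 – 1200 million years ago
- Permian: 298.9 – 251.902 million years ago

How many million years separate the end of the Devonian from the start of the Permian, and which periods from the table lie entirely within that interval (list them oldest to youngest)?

60 million years; Carboniferous

The Devonian closes at 358.9 Ma and the Permian opens at 298.9 Ma, so the interval is 358.9 − 298.9 = 60 Myr.
A period fits inside if it starts at or after 358.9 Ma and ends at or before 298.9 Ma; oldest first that gives Carboniferous.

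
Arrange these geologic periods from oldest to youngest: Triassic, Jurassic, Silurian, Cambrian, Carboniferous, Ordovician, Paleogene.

Cambrian, Ordovician, Silurian, Carboniferous, Triassic, Jurassic, Paleogene

Group by era (each group listed oldest first) — Paleozoic: Cambrian, Ordovician, Silurian, Carboniferous; Mesozoic: Triassic, Jurassic; Cenozoic: Paleogene. The eras run Paleozoic → Mesozoic → Cenozoic. Concatenating the groups in that era order gives oldest to youngest directly.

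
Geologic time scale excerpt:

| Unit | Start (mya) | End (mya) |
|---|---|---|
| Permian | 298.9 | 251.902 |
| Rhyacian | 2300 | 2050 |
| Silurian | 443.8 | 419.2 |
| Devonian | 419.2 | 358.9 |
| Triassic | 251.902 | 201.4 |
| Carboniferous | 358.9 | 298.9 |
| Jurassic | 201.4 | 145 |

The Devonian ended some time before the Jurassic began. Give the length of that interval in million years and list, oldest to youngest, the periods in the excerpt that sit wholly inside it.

157.5 million years; Carboniferous, Permian, Triassic

The Devonian closes at 358.9 Ma and the Jurassic opens at 201.4 Ma, so the interval is 358.9 − 201.4 = 157.5 Myr.
A period fits inside if it starts at or after 358.9 Ma and ends at or before 201.4 Ma; oldest first that gives Carboniferous, Permian, Triassic.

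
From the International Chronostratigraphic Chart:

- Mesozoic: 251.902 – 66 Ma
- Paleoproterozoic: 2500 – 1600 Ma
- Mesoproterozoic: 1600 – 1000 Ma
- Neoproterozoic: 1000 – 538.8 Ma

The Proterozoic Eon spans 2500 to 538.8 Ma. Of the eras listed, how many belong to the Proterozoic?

Eras inside 2500–538.8 Ma: Paleoproterozoic, Mesoproterozoic, Neoproterozoic — 3 in total.

3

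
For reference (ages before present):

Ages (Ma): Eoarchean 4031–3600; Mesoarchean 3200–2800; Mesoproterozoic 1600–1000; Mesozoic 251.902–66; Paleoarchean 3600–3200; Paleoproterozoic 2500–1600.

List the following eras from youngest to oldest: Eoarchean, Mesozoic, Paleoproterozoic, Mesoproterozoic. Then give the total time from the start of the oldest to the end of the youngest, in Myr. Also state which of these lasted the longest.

Mesozoic, Mesoproterozoic, Paleoproterozoic, Eoarchean; total span 3965 Myr; longest is Paleoproterozoic

From the excerpt: Eoarchean 4031–3600; Mesozoic 251.902–66; Paleoproterozoic 2500–1600; Mesoproterozoic 1600–1000 (Ma).
Larger Ma is earlier, so the oldest is Eoarchean and the youngest is Mesozoic; youngest to oldest: Mesozoic, Mesoproterozoic, Paleoproterozoic, Eoarchean.
Oldest start 4031 minus youngest end 66 gives 3965 Myr overall.
Individual lengths (start − end): Mesozoic 185.902; Eoarchean 431; Paleoproterozoic 900; Mesoproterozoic 600. The largest is Paleoproterozoic at 900 Myr.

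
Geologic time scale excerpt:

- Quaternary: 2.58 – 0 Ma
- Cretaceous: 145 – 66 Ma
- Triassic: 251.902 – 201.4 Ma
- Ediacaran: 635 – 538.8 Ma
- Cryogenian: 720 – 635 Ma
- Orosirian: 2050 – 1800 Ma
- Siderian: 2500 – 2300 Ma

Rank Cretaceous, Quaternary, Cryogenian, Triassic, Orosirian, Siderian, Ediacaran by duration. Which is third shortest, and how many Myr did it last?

Start − end for each: Cretaceous 145 − 66 = 79; Quaternary 2.58 − 0 = 2.58; Cryogenian 720 − 635 = 85; Triassic 251.902 − 201.4 = 50.502; Orosirian 2050 − 1800 = 250; Siderian 2500 − 2300 = 200; Ediacaran 635 − 538.8 = 96.2.
Ranking these from shortest: Quaternary < Triassic < Cretaceous < Cryogenian < Ediacaran < Siderian < Orosirian.
Position 3 in that ranking is Cretaceous, which lasted 79 Myr.

Cretaceous, 79 million years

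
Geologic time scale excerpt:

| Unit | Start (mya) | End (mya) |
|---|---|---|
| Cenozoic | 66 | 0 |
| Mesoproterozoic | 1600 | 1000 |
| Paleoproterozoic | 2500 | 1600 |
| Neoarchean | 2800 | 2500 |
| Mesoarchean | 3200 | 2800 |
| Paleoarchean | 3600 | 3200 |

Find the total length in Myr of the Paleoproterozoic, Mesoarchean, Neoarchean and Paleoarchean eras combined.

Each duration: Paleoproterozoic = 900; Mesoarchean = 400; Neoarchean = 300; Paleoarchean = 400.
Sum: 900 + 400 + 300 + 400 = 2000 Myr.

2000 million years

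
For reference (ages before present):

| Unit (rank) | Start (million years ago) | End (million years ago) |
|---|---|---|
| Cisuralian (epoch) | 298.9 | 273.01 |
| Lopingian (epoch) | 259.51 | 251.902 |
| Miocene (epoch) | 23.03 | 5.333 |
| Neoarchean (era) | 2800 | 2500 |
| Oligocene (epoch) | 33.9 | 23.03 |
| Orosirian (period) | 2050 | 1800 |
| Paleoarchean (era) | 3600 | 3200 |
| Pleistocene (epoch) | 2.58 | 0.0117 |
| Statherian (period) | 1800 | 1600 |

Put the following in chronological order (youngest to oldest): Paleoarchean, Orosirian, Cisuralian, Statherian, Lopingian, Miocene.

Miocene → Lopingian → Cisuralian → Statherian → Orosirian → Paleoarchean

Sorting by start age (ascending Ma, since larger Ma = older): Miocene start 23.03, Lopingian start 259.51, Cisuralian start 298.9, Statherian start 1800, Orosirian start 2050, Paleoarchean start 3600.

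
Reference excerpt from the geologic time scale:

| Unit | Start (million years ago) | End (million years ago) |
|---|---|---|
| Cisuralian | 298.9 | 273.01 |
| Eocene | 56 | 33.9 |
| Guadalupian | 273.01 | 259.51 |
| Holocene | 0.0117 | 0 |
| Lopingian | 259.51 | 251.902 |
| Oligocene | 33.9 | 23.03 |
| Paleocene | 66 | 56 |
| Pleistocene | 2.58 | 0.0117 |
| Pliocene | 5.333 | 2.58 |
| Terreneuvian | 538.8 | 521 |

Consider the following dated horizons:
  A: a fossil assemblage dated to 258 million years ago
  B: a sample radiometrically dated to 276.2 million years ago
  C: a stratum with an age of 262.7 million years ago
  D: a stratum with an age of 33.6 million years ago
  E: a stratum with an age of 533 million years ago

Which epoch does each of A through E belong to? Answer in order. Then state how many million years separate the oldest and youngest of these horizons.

A — Lopingian; B — Cisuralian; C — Guadalupian; D — Oligocene; E — Terreneuvian; span 499.4 million years

Match each age against the start–end ranges in the excerpt: A = 258 Ma → Lopingian (259.51–251.902); B = 276.2 Ma → Cisuralian (298.9–273.01); C = 262.7 Ma → Guadalupian (273.01–259.51); D = 33.6 Ma → Oligocene (33.9–23.03); E = 533 Ma → Terreneuvian (538.8–521).
The largest age is 533 Ma and the smallest is 33.6 Ma; their difference is 499.4 Myr.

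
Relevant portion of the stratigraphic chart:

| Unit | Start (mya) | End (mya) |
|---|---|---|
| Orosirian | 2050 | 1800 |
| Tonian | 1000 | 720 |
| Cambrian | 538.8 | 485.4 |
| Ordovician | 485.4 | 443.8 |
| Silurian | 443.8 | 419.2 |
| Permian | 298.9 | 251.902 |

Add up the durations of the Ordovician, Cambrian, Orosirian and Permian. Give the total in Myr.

Duration is start − end for each: (485.4 − 443.8) + (538.8 − 485.4) + (2050 − 1800) + (298.9 − 251.902).
That is 41.6 + 53.4 + 250 + 46.998, which totals 391.998 million years.

391.998 million years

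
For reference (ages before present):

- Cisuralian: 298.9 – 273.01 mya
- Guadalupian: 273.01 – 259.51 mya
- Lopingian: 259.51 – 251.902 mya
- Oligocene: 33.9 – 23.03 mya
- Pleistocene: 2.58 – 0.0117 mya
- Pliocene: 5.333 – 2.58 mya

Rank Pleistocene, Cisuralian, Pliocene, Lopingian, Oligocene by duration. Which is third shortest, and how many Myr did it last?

Lopingian, 7.608 million years

Durations: Pleistocene 2.5683; Cisuralian 25.89; Pliocene 2.753; Lopingian 7.608; Oligocene 10.87 Myr.
Sorted shortest-first: Pleistocene (2.5683), Pliocene (2.753), Lopingian (7.608), Oligocene (10.87), Cisuralian (25.89).
The third shortest is Lopingian at 7.608 Myr.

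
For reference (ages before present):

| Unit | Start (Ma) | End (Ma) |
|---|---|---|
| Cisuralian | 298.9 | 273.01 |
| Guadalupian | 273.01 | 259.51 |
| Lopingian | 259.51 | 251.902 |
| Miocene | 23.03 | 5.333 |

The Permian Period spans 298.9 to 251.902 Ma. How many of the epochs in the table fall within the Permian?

3

Epochs inside 298.9–251.902 Ma: Cisuralian, Guadalupian, Lopingian — 3 in total.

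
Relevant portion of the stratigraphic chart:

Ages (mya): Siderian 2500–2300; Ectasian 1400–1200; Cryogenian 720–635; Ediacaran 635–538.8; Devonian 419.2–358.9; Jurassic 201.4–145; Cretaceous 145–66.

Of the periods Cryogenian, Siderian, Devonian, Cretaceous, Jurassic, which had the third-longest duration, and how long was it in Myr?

Durations: Cryogenian 85; Siderian 200; Devonian 60.3; Cretaceous 79; Jurassic 56.4 Myr.
Sorted longest-first: Siderian (200), Cryogenian (85), Cretaceous (79), Devonian (60.3), Jurassic (56.4).
The third longest is Cretaceous at 79 Myr.

Cretaceous, 79 million years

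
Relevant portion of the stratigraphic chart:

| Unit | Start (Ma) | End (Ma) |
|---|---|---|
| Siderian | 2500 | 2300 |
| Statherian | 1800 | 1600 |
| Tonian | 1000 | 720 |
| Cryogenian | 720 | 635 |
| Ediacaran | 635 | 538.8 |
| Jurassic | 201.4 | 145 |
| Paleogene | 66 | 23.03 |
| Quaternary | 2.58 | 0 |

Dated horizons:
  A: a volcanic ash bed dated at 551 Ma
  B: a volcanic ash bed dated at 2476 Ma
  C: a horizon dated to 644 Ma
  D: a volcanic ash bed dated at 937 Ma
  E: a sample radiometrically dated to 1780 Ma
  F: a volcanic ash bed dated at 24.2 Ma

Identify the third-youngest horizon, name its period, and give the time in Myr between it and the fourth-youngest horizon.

C, in the Cryogenian; 293 million years to D

Smaller Ma means younger, so youngest first: F 24.2 < A 551 < C 644 < D 937 < E 1780 < B 2476.
Counting 3 along gives C (644 Ma); the excerpt puts that inside the Cryogenian, 720–635 Ma.
Next in line is D (937 Ma), and 937 − 644 = 293 Myr.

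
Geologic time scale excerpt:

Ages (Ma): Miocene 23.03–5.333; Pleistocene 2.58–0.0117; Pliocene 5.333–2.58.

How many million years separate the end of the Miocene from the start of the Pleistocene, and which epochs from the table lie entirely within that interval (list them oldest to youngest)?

2.753 million years; Pliocene

The Miocene closes at 5.333 Ma and the Pleistocene opens at 2.58 Ma, so the interval is 5.333 − 2.58 = 2.753 Myr.
An epoch fits inside if it starts at or after 5.333 Ma and ends at or before 2.58 Ma; oldest first that gives Pliocene.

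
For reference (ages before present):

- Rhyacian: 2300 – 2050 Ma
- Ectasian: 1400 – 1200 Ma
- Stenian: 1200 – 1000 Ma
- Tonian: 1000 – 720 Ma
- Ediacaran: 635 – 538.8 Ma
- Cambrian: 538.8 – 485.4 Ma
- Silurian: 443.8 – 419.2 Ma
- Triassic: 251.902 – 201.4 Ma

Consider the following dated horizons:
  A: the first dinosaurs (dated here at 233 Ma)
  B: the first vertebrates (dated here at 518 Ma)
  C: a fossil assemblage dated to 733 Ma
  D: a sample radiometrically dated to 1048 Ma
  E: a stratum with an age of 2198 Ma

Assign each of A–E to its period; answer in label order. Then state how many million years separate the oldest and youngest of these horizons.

A — Triassic; B — Cambrian; C — Tonian; D — Stenian; E — Rhyacian; span 1965 million years

Match each age against the start–end ranges in the excerpt: A = 233 Ma → Triassic (251.902–201.4); B = 518 Ma → Cambrian (538.8–485.4); C = 733 Ma → Tonian (1000–720); D = 1048 Ma → Stenian (1200–1000); E = 2198 Ma → Rhyacian (2300–2050).
The largest age is 2198 Ma and the smallest is 233 Ma; their difference is 1965 Myr.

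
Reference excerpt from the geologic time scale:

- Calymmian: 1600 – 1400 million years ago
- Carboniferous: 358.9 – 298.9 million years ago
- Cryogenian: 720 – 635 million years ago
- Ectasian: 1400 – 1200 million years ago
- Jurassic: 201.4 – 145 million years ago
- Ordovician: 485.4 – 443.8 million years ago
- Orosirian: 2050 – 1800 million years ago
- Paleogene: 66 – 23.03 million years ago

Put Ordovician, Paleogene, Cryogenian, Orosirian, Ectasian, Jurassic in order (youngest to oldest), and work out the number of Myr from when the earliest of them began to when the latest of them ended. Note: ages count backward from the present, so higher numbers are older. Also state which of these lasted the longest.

Paleogene, Jurassic, Ordovician, Cryogenian, Ectasian, Orosirian; total span 2026.97 Myr; longest is Orosirian

From the excerpt: Ordovician 485.4–443.8; Paleogene 66–23.03; Cryogenian 720–635; Orosirian 2050–1800; Ectasian 1400–1200; Jurassic 201.4–145 (Ma).
Larger Ma is earlier, so the oldest is Orosirian and the youngest is Paleogene; youngest to oldest: Paleogene, Jurassic, Ordovician, Cryogenian, Ectasian, Orosirian.
Oldest start 2050 minus youngest end 23.03 gives 2026.97 Myr overall.
Individual lengths (start − end): Cryogenian 85; Orosirian 250; Jurassic 56.4; Paleogene 42.97; Ectasian 200; Ordovician 41.6. The largest is Orosirian at 250 Myr.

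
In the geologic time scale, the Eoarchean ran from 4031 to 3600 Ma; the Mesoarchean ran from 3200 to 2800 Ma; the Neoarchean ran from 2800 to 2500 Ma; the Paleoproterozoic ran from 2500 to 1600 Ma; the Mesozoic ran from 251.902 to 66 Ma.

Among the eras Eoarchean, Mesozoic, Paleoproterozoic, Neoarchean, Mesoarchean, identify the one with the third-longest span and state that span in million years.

Start − end for each: Eoarchean 4031 − 3600 = 431; Mesozoic 251.902 − 66 = 185.902; Paleoproterozoic 2500 − 1600 = 900; Neoarchean 2800 − 2500 = 300; Mesoarchean 3200 − 2800 = 400.
Ranking these from longest: Paleoproterozoic > Eoarchean > Mesoarchean > Neoarchean > Mesozoic.
Position 3 in that ranking is Mesoarchean, which lasted 400 Myr.

Mesoarchean, 400 million years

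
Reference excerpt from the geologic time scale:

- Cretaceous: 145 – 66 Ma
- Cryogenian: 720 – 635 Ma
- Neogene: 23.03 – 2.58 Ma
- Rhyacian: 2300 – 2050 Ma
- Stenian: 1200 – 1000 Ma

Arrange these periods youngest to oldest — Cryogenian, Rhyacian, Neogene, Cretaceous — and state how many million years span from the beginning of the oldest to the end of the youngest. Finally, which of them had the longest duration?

Neogene → Cretaceous → Cryogenian → Rhyacian; total span 2297.42 Myr; longest is Rhyacian

From the excerpt: Cryogenian 720–635; Rhyacian 2300–2050; Neogene 23.03–2.58; Cretaceous 145–66 (Ma).
Larger Ma is earlier, so the oldest is Rhyacian and the youngest is Neogene; youngest to oldest: Neogene, Cretaceous, Cryogenian, Rhyacian.
Oldest start 2300 minus youngest end 2.58 gives 2297.42 Myr overall.
Individual lengths (start − end): Neogene 20.45; Cryogenian 85; Rhyacian 250; Cretaceous 79. The largest is Rhyacian at 250 Myr.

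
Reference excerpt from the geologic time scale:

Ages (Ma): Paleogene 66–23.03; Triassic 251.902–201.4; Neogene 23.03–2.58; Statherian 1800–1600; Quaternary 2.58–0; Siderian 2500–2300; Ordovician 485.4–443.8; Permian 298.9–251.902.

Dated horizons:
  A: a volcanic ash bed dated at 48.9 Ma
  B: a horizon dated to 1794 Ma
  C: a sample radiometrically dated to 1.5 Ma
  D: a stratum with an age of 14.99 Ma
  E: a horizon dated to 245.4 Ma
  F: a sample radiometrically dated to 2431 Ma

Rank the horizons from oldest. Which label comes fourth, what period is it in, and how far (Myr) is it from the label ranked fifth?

Larger Ma means older, so oldest first: F 2431 > B 1794 > E 245.4 > A 48.9 > D 14.99 > C 1.5.
Counting 4 along gives A (48.9 Ma); the excerpt puts that inside the Paleogene, 66–23.03 Ma.
Next in line is D (14.99 Ma), and 48.9 − 14.99 = 33.91 Myr.

A, in the Paleogene; 33.91 million years to D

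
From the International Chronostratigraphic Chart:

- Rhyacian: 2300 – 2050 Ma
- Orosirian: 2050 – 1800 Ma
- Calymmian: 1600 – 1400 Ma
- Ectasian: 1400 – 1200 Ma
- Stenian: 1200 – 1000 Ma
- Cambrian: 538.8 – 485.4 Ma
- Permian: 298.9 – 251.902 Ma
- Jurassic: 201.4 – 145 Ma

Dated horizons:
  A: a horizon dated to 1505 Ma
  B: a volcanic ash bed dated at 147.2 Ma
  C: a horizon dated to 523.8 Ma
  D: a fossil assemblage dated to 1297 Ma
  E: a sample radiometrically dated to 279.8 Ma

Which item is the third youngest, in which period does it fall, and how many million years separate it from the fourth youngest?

Sorted youngest-first by Ma: B (147.2), E (279.8), C (523.8), D (1297), A (1505).
The third youngest is C at 523.8 Ma, which lies in 538.8–485.4 Ma: the Cambrian.
The fourth youngest is D at 1297 Ma; separation = |523.8 − 1297| = 773.2 Myr.

C, in the Cambrian; 773.2 million years to D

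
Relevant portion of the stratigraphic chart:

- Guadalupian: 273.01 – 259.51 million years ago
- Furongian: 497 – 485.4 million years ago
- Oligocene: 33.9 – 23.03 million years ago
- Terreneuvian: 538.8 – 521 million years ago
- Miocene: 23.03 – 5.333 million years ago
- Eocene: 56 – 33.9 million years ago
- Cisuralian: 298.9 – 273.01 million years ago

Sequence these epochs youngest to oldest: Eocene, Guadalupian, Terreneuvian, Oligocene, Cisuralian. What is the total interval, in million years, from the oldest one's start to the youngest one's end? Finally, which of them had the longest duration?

Start ages (Ma): Terreneuvian 538.8, Cisuralian 298.9, Guadalupian 273.01, Eocene 56, Oligocene 33.9.
Ordered youngest to oldest: Oligocene, Eocene, Guadalupian, Cisuralian, Terreneuvian.
Span = 538.8 − 23.03 = 515.77 Myr.
Durations: Cisuralian 25.89, Eocene 22.1, Oligocene 10.87, Guadalupian 13.5, Terreneuvian 17.8 → longest is Cisuralian (25.89 Myr).

Oligocene, Eocene, Guadalupian, Cisuralian, Terreneuvian; total span 515.77 Myr; longest is Cisuralian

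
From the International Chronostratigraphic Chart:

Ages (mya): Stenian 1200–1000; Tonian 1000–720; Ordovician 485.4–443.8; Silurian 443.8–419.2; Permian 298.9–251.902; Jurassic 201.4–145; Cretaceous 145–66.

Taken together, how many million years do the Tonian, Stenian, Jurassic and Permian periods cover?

583.398 million years

Duration is start − end for each: (1000 − 720) + (1200 − 1000) + (201.4 − 145) + (298.9 − 251.902).
That is 280 + 200 + 56.4 + 46.998, which totals 583.398 million years.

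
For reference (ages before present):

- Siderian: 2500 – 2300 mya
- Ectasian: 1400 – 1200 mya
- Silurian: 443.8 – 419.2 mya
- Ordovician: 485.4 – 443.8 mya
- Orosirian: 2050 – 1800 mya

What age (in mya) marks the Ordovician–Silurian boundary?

443.8 mya

The Ordovician ends and the Silurian begins at 443.8 mya.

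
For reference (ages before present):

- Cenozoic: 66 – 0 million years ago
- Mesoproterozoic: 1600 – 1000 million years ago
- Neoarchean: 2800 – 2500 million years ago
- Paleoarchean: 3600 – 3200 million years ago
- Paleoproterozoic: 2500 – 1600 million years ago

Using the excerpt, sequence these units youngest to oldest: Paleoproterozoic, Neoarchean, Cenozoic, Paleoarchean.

Cenozoic, Paleoproterozoic, Neoarchean, Paleoarchean

Sorting by start age (ascending Ma, since larger Ma = older): Cenozoic start 66, Paleoproterozoic start 2500, Neoarchean start 2800, Paleoarchean start 3600.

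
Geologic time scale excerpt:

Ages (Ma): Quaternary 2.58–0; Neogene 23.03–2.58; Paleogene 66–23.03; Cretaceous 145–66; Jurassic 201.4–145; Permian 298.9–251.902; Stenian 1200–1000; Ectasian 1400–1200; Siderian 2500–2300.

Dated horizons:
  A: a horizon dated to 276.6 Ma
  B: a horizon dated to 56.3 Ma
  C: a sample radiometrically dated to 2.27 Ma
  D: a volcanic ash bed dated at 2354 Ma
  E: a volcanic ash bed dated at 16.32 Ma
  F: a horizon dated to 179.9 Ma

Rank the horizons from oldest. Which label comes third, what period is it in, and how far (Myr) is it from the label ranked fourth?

Sorted oldest-first by Ma: D (2354), A (276.6), F (179.9), B (56.3), E (16.32), C (2.27).
The third oldest is F at 179.9 Ma, which lies in 201.4–145 Ma: the Jurassic.
The fourth oldest is B at 56.3 Ma; separation = |179.9 − 56.3| = 123.6 Myr.

F, in the Jurassic; 123.6 million years to B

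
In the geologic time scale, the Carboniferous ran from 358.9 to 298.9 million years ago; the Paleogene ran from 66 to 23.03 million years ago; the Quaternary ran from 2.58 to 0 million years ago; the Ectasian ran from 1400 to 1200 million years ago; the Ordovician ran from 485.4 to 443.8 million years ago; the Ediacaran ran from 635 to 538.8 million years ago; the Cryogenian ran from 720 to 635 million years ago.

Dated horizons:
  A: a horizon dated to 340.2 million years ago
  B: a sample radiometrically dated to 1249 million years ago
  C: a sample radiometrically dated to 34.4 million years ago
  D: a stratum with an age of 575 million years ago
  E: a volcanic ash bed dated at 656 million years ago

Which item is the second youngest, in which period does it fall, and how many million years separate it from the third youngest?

Smaller Ma means younger, so youngest first: C 34.4 < A 340.2 < D 575 < E 656 < B 1249.
Counting 2 along gives A (340.2 Ma); the excerpt puts that inside the Carboniferous, 358.9–298.9 Ma.
Next in line is D (575 Ma), and 575 − 340.2 = 234.8 Myr.

A, in the Carboniferous; 234.8 million years to D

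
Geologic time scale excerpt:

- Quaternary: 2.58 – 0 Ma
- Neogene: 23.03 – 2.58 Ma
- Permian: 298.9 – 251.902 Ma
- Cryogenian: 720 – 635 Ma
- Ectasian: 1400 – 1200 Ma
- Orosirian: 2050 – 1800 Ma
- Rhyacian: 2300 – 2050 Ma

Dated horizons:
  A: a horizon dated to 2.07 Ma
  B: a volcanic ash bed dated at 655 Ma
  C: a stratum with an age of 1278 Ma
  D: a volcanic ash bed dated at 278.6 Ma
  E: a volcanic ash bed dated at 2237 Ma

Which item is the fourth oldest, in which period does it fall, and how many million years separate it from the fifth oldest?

Larger Ma means older, so oldest first: E 2237 > C 1278 > B 655 > D 278.6 > A 2.07.
Counting 4 along gives D (278.6 Ma); the excerpt puts that inside the Permian, 298.9–251.902 Ma.
Next in line is A (2.07 Ma), and 278.6 − 2.07 = 276.53 Myr.

D, in the Permian; 276.53 million years to A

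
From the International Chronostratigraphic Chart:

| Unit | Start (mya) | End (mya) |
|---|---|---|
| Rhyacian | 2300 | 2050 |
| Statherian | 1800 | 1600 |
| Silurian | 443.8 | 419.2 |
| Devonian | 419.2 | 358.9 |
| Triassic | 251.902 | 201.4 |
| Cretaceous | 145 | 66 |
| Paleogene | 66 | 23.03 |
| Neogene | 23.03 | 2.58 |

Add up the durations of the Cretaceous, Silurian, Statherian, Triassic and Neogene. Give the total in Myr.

374.552 million years

Duration is start − end for each: (145 − 66) + (443.8 − 419.2) + (1800 − 1600) + (251.902 − 201.4) + (23.03 − 2.58).
That is 79 + 24.6 + 200 + 50.502 + 20.45, which totals 374.552 million years.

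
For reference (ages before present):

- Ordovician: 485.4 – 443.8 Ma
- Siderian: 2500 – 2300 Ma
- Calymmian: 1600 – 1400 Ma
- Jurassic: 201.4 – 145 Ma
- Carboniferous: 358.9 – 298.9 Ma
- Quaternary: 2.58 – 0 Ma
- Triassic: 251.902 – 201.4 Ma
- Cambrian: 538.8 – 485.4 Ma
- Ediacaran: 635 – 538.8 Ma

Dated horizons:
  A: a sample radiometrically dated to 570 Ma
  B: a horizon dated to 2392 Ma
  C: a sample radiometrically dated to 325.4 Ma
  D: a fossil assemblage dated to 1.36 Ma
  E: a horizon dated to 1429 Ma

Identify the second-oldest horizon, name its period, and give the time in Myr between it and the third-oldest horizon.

E, in the Calymmian; 859 million years to A

Sorted oldest-first by Ma: B (2392), E (1429), A (570), C (325.4), D (1.36).
The second oldest is E at 1429 Ma, which lies in 1600–1400 Ma: the Calymmian.
The third oldest is A at 570 Ma; separation = |1429 − 570| = 859 Myr.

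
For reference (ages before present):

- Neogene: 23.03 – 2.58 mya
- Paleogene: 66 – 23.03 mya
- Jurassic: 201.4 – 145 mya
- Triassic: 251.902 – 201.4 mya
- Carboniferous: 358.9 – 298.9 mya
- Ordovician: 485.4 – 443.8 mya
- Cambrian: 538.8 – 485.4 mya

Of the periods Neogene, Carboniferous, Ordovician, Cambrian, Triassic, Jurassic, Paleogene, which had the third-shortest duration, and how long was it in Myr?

Start − end for each: Neogene 23.03 − 2.58 = 20.45; Carboniferous 358.9 − 298.9 = 60; Ordovician 485.4 − 443.8 = 41.6; Cambrian 538.8 − 485.4 = 53.4; Triassic 251.902 − 201.4 = 50.502; Jurassic 201.4 − 145 = 56.4; Paleogene 66 − 23.03 = 42.97.
Ranking these from shortest: Neogene < Ordovician < Paleogene < Triassic < Cambrian < Jurassic < Carboniferous.
Position 3 in that ranking is Paleogene, which lasted 42.97 Myr.

Paleogene, 42.97 million years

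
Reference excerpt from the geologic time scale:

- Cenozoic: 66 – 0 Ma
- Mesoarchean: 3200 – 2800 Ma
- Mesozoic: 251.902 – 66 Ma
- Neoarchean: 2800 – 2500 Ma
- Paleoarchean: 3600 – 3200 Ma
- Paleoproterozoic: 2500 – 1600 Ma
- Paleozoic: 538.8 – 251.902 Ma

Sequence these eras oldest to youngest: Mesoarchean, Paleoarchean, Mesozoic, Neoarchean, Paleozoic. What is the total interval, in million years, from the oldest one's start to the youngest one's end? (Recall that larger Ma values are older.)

Paleoarchean → Mesoarchean → Neoarchean → Paleozoic → Mesozoic; total span 3534 Myr

Start ages (Ma): Paleoarchean 3600, Mesoarchean 3200, Neoarchean 2800, Paleozoic 538.8, Mesozoic 251.902.
Ordered oldest to youngest: Paleoarchean, Mesoarchean, Neoarchean, Paleozoic, Mesozoic.
Span = 3600 − 66 = 3534 Myr.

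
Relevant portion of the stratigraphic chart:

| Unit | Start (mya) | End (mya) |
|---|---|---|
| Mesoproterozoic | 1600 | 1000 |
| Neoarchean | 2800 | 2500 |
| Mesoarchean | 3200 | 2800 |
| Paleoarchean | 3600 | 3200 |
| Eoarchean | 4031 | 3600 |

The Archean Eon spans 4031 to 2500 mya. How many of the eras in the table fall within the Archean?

Eras inside 4031–2500 Ma: Eoarchean, Paleoarchean, Mesoarchean, Neoarchean — 4 in total.

4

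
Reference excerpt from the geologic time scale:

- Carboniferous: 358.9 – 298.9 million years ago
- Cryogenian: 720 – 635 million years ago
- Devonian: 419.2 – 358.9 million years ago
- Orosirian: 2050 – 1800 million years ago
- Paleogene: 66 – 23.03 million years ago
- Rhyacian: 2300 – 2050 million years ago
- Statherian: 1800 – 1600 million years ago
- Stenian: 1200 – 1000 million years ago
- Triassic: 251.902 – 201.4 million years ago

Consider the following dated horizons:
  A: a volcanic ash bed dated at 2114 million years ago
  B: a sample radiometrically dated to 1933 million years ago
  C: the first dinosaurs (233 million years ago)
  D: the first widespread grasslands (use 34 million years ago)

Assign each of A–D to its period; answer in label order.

Match each age against the start–end ranges in the excerpt: A = 2114 Ma → Rhyacian (2300–2050); B = 1933 Ma → Orosirian (2050–1800); C = 233 Ma → Triassic (251.902–201.4); D = 34 Ma → Paleogene (66–23.03).

A — Rhyacian; B — Orosirian; C — Triassic; D — Paleogene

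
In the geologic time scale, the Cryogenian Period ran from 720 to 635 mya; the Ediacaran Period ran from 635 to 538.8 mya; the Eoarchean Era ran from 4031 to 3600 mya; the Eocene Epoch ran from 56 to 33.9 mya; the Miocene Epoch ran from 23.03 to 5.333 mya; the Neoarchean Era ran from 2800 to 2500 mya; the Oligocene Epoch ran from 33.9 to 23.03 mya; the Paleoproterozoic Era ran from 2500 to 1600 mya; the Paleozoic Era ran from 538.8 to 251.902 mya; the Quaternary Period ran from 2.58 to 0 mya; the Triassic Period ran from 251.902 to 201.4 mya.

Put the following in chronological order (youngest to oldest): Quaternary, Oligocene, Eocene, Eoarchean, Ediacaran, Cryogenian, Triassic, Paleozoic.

Sorting by start age (ascending Ma, since larger Ma = older): Quaternary start 2.58, Oligocene start 33.9, Eocene start 56, Triassic start 251.902, Paleozoic start 538.8, Ediacaran start 635, Cryogenian start 720, Eoarchean start 4031.

Quaternary, Oligocene, Eocene, Triassic, Paleozoic, Ediacaran, Cryogenian, Eoarchean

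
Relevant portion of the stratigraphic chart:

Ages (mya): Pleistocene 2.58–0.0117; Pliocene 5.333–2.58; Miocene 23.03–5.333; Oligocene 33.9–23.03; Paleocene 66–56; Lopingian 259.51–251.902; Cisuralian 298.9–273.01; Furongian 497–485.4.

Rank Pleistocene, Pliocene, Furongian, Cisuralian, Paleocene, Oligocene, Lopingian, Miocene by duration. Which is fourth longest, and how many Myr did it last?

Start − end for each: Pleistocene 2.58 − 0.0117 = 2.5683; Pliocene 5.333 − 2.58 = 2.753; Furongian 497 − 485.4 = 11.6; Cisuralian 298.9 − 273.01 = 25.89; Paleocene 66 − 56 = 10; Oligocene 33.9 − 23.03 = 10.87; Lopingian 259.51 − 251.902 = 7.608; Miocene 23.03 − 5.333 = 17.697.
Ranking these from longest: Cisuralian > Miocene > Furongian > Oligocene > Paleocene > Lopingian > Pliocene > Pleistocene.
Position 4 in that ranking is Oligocene, which lasted 10.87 Myr.

Oligocene, 10.87 million years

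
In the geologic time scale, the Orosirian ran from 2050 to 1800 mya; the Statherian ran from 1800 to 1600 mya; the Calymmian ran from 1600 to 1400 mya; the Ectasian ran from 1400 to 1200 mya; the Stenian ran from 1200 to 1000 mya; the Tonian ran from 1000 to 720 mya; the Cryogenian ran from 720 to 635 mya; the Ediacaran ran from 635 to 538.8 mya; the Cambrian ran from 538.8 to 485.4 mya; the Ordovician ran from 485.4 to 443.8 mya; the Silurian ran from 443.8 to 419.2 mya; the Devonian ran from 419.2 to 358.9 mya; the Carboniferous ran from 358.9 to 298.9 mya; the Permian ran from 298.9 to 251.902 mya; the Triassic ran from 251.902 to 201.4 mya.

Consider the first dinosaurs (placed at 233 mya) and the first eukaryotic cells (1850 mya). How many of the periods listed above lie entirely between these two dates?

13

The older date is 1850 Ma and the younger is 233 Ma.
Periods with start < 1850 and end > 233 Ma: Statherian (1800–1600), Calymmian (1600–1400), Ectasian (1400–1200), Stenian (1200–1000), Tonian (1000–720), Cryogenian (720–635), Ediacaran (635–538.8), Cambrian (538.8–485.4), Ordovician (485.4–443.8), Silurian (443.8–419.2), Devonian (419.2–358.9), Carboniferous (358.9–298.9), Permian (298.9–251.902).
That is 13 complete periods.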